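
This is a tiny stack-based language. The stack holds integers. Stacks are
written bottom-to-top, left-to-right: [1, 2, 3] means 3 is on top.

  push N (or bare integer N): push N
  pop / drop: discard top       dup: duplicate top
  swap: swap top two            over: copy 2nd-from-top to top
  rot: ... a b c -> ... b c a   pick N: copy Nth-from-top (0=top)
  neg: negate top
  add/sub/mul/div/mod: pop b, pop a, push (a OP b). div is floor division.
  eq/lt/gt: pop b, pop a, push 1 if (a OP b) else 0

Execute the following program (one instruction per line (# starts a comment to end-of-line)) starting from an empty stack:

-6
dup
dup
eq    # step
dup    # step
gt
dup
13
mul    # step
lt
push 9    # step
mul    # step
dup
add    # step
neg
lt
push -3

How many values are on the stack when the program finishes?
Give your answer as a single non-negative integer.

After 'push -6': stack = [-6] (depth 1)
After 'dup': stack = [-6, -6] (depth 2)
After 'dup': stack = [-6, -6, -6] (depth 3)
After 'eq': stack = [-6, 1] (depth 2)
After 'dup': stack = [-6, 1, 1] (depth 3)
After 'gt': stack = [-6, 0] (depth 2)
After 'dup': stack = [-6, 0, 0] (depth 3)
After 'push 13': stack = [-6, 0, 0, 13] (depth 4)
After 'mul': stack = [-6, 0, 0] (depth 3)
After 'lt': stack = [-6, 0] (depth 2)
After 'push 9': stack = [-6, 0, 9] (depth 3)
After 'mul': stack = [-6, 0] (depth 2)
After 'dup': stack = [-6, 0, 0] (depth 3)
After 'add': stack = [-6, 0] (depth 2)
After 'neg': stack = [-6, 0] (depth 2)
After 'lt': stack = [1] (depth 1)
After 'push -3': stack = [1, -3] (depth 2)

Answer: 2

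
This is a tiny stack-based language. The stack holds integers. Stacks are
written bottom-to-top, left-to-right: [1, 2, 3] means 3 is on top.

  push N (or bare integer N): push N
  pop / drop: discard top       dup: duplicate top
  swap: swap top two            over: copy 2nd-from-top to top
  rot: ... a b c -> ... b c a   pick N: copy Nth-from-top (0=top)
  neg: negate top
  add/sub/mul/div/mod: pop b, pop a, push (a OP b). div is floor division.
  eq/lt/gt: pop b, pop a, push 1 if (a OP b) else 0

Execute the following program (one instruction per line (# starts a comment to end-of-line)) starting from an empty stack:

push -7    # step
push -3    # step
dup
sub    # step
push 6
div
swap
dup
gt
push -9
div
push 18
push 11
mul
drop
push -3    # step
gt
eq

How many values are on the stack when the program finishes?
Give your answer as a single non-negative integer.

Answer: 1

Derivation:
After 'push -7': stack = [-7] (depth 1)
After 'push -3': stack = [-7, -3] (depth 2)
After 'dup': stack = [-7, -3, -3] (depth 3)
After 'sub': stack = [-7, 0] (depth 2)
After 'push 6': stack = [-7, 0, 6] (depth 3)
After 'div': stack = [-7, 0] (depth 2)
After 'swap': stack = [0, -7] (depth 2)
After 'dup': stack = [0, -7, -7] (depth 3)
After 'gt': stack = [0, 0] (depth 2)
After 'push -9': stack = [0, 0, -9] (depth 3)
After 'div': stack = [0, 0] (depth 2)
After 'push 18': stack = [0, 0, 18] (depth 3)
After 'push 11': stack = [0, 0, 18, 11] (depth 4)
After 'mul': stack = [0, 0, 198] (depth 3)
After 'drop': stack = [0, 0] (depth 2)
After 'push -3': stack = [0, 0, -3] (depth 3)
After 'gt': stack = [0, 1] (depth 2)
After 'eq': stack = [0] (depth 1)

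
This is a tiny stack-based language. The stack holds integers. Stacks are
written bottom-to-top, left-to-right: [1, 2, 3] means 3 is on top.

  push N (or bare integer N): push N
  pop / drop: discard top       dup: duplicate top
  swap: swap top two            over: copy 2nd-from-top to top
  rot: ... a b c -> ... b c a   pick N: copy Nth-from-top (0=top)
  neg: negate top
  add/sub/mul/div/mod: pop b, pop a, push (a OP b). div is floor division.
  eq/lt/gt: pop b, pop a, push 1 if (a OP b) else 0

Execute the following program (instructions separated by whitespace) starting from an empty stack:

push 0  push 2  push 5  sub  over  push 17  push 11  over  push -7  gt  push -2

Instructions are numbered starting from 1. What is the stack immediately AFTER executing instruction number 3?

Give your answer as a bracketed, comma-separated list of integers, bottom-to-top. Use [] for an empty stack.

Step 1 ('push 0'): [0]
Step 2 ('push 2'): [0, 2]
Step 3 ('push 5'): [0, 2, 5]

Answer: [0, 2, 5]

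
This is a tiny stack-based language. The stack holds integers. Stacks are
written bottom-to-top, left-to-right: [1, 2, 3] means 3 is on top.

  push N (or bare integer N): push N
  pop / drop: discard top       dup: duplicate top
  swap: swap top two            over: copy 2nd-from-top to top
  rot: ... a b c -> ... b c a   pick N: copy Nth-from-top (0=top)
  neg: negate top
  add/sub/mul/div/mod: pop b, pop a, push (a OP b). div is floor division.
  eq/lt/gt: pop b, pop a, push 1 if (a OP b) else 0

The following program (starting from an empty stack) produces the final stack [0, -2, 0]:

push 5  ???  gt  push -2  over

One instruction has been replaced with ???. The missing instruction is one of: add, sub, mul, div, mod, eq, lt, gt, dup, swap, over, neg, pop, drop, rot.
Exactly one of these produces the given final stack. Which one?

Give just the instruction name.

Answer: dup

Derivation:
Stack before ???: [5]
Stack after ???:  [5, 5]
The instruction that transforms [5] -> [5, 5] is: dup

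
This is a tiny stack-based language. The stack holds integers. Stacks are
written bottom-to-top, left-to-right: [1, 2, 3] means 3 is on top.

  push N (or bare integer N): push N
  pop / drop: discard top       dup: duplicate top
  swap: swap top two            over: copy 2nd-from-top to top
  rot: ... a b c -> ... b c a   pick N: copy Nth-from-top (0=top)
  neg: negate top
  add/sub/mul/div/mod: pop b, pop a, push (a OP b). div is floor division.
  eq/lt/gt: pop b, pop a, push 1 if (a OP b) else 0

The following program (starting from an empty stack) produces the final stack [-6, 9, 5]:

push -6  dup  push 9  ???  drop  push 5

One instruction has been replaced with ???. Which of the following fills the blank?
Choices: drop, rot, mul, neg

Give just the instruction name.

Stack before ???: [-6, -6, 9]
Stack after ???:  [-6, 9, -6]
Checking each choice:
  drop: produces [-6, 5]
  rot: MATCH
  mul: produces [-6, 5]
  neg: produces [-6, -6, 5]


Answer: rot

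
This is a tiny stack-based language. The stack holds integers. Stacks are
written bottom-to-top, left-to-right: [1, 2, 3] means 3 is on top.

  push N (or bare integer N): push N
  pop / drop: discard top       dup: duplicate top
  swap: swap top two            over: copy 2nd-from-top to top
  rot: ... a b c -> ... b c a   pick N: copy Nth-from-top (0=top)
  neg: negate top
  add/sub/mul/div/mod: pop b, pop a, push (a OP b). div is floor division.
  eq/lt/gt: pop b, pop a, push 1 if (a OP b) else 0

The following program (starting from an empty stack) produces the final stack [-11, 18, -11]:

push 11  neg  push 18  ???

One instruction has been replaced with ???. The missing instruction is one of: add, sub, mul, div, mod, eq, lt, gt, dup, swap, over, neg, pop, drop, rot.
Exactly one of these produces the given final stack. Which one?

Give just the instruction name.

Stack before ???: [-11, 18]
Stack after ???:  [-11, 18, -11]
The instruction that transforms [-11, 18] -> [-11, 18, -11] is: over

Answer: over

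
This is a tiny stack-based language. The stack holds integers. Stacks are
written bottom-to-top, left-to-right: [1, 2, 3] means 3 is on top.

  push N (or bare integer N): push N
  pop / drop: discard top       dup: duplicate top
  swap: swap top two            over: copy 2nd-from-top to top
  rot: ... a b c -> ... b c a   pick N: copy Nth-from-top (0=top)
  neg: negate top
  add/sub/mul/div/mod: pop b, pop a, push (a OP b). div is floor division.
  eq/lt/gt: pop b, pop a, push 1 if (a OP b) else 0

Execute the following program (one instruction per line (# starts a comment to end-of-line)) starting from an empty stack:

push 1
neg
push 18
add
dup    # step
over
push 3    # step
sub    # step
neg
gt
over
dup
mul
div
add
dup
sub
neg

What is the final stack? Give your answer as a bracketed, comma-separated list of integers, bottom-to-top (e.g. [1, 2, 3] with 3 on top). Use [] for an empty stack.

Answer: [0]

Derivation:
After 'push 1': [1]
After 'neg': [-1]
After 'push 18': [-1, 18]
After 'add': [17]
After 'dup': [17, 17]
After 'over': [17, 17, 17]
After 'push 3': [17, 17, 17, 3]
After 'sub': [17, 17, 14]
After 'neg': [17, 17, -14]
After 'gt': [17, 1]
After 'over': [17, 1, 17]
After 'dup': [17, 1, 17, 17]
After 'mul': [17, 1, 289]
After 'div': [17, 0]
After 'add': [17]
After 'dup': [17, 17]
After 'sub': [0]
After 'neg': [0]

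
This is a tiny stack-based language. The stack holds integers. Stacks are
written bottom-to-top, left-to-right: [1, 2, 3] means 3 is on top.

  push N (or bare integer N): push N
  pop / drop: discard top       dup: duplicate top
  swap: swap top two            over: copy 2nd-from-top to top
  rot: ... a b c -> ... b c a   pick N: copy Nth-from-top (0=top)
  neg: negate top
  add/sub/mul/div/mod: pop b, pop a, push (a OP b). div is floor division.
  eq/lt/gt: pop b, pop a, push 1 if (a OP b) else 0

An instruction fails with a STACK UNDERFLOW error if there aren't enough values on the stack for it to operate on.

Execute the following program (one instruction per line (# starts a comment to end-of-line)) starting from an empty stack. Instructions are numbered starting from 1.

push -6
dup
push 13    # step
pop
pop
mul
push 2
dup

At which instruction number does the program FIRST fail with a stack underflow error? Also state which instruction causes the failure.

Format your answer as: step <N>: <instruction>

Answer: step 6: mul

Derivation:
Step 1 ('push -6'): stack = [-6], depth = 1
Step 2 ('dup'): stack = [-6, -6], depth = 2
Step 3 ('push 13'): stack = [-6, -6, 13], depth = 3
Step 4 ('pop'): stack = [-6, -6], depth = 2
Step 5 ('pop'): stack = [-6], depth = 1
Step 6 ('mul'): needs 2 value(s) but depth is 1 — STACK UNDERFLOW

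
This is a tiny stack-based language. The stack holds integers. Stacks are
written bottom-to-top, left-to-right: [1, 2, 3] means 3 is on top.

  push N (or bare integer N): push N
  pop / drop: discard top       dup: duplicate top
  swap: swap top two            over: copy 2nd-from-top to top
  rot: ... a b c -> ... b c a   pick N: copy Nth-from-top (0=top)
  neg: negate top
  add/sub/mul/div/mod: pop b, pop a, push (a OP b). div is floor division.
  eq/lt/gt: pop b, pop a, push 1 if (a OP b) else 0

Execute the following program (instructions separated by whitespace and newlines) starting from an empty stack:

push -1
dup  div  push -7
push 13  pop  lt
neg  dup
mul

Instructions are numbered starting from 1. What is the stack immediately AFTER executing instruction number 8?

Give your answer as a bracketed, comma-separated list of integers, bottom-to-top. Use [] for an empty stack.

Step 1 ('push -1'): [-1]
Step 2 ('dup'): [-1, -1]
Step 3 ('div'): [1]
Step 4 ('push -7'): [1, -7]
Step 5 ('push 13'): [1, -7, 13]
Step 6 ('pop'): [1, -7]
Step 7 ('lt'): [0]
Step 8 ('neg'): [0]

Answer: [0]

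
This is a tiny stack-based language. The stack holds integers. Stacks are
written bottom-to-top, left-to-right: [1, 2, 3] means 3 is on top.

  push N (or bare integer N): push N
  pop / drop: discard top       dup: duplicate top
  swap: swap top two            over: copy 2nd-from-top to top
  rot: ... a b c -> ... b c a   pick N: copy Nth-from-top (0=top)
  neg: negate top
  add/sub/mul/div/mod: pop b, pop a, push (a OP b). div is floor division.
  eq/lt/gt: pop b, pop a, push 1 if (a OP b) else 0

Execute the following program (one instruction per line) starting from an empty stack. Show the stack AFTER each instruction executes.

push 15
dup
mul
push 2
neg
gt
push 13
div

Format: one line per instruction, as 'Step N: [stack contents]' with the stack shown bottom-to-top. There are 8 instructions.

Step 1: [15]
Step 2: [15, 15]
Step 3: [225]
Step 4: [225, 2]
Step 5: [225, -2]
Step 6: [1]
Step 7: [1, 13]
Step 8: [0]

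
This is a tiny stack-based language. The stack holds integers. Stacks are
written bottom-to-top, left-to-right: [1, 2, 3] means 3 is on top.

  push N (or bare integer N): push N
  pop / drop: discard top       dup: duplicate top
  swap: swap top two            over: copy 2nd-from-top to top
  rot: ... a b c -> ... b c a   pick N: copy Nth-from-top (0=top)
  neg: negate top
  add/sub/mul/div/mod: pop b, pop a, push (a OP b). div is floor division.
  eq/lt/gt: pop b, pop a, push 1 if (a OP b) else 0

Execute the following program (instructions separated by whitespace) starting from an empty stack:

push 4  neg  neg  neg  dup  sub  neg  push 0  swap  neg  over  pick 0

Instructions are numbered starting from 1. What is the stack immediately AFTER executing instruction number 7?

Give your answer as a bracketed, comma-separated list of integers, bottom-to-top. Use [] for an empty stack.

Step 1 ('push 4'): [4]
Step 2 ('neg'): [-4]
Step 3 ('neg'): [4]
Step 4 ('neg'): [-4]
Step 5 ('dup'): [-4, -4]
Step 6 ('sub'): [0]
Step 7 ('neg'): [0]

Answer: [0]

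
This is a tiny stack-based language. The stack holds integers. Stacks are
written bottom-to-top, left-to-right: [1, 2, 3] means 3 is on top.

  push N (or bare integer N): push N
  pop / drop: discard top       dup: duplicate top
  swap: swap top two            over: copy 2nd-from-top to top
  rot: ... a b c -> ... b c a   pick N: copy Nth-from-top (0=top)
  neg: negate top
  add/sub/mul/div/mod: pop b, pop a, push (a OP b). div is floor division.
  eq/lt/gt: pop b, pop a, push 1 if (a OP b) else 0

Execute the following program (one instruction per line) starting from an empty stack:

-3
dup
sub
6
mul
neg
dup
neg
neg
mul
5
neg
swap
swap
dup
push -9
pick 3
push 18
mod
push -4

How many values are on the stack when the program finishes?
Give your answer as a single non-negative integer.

Answer: 6

Derivation:
After 'push -3': stack = [-3] (depth 1)
After 'dup': stack = [-3, -3] (depth 2)
After 'sub': stack = [0] (depth 1)
After 'push 6': stack = [0, 6] (depth 2)
After 'mul': stack = [0] (depth 1)
After 'neg': stack = [0] (depth 1)
After 'dup': stack = [0, 0] (depth 2)
After 'neg': stack = [0, 0] (depth 2)
After 'neg': stack = [0, 0] (depth 2)
After 'mul': stack = [0] (depth 1)
After 'push 5': stack = [0, 5] (depth 2)
After 'neg': stack = [0, -5] (depth 2)
After 'swap': stack = [-5, 0] (depth 2)
After 'swap': stack = [0, -5] (depth 2)
After 'dup': stack = [0, -5, -5] (depth 3)
After 'push -9': stack = [0, -5, -5, -9] (depth 4)
After 'pick 3': stack = [0, -5, -5, -9, 0] (depth 5)
After 'push 18': stack = [0, -5, -5, -9, 0, 18] (depth 6)
After 'mod': stack = [0, -5, -5, -9, 0] (depth 5)
After 'push -4': stack = [0, -5, -5, -9, 0, -4] (depth 6)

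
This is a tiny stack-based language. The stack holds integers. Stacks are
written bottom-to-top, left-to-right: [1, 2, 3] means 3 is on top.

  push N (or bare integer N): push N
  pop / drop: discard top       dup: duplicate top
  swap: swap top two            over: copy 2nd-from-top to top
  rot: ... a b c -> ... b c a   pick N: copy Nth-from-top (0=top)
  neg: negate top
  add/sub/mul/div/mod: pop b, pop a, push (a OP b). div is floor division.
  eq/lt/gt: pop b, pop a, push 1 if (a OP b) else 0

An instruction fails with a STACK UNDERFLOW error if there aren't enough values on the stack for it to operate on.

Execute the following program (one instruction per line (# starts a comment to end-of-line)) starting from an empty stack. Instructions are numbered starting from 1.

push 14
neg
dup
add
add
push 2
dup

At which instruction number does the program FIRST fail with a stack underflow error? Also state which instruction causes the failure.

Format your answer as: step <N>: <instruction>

Step 1 ('push 14'): stack = [14], depth = 1
Step 2 ('neg'): stack = [-14], depth = 1
Step 3 ('dup'): stack = [-14, -14], depth = 2
Step 4 ('add'): stack = [-28], depth = 1
Step 5 ('add'): needs 2 value(s) but depth is 1 — STACK UNDERFLOW

Answer: step 5: add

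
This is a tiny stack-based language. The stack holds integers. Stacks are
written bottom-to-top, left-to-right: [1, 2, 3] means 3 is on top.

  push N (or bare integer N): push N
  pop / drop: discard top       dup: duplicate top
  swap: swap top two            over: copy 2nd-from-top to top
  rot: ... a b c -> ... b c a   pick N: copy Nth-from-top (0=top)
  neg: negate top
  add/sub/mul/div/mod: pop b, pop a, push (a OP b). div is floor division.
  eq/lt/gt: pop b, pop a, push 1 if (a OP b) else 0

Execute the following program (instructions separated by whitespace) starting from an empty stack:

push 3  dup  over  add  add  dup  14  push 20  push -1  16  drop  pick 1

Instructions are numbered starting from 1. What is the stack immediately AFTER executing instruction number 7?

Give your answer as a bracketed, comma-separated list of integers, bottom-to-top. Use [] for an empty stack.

Answer: [9, 9, 14]

Derivation:
Step 1 ('push 3'): [3]
Step 2 ('dup'): [3, 3]
Step 3 ('over'): [3, 3, 3]
Step 4 ('add'): [3, 6]
Step 5 ('add'): [9]
Step 6 ('dup'): [9, 9]
Step 7 ('14'): [9, 9, 14]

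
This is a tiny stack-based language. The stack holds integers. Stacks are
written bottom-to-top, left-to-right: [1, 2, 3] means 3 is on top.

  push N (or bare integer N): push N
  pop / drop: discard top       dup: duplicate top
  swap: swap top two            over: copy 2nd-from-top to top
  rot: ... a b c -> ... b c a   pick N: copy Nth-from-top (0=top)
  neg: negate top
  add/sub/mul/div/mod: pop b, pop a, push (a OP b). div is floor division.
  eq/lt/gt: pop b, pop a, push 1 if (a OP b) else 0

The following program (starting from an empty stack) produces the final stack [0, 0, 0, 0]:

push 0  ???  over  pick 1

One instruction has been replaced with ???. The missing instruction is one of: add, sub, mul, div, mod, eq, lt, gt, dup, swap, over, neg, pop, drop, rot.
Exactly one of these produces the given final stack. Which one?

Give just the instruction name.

Stack before ???: [0]
Stack after ???:  [0, 0]
The instruction that transforms [0] -> [0, 0] is: dup

Answer: dup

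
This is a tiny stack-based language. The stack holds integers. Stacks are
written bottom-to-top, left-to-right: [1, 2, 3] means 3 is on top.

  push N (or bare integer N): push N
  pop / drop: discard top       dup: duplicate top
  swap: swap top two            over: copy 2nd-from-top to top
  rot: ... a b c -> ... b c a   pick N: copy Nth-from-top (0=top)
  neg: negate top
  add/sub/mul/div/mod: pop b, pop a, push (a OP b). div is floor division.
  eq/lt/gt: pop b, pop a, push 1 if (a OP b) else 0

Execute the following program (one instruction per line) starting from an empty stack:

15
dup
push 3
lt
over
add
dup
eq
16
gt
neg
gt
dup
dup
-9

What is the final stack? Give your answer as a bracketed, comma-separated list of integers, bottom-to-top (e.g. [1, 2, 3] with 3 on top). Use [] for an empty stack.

Answer: [1, 1, 1, -9]

Derivation:
After 'push 15': [15]
After 'dup': [15, 15]
After 'push 3': [15, 15, 3]
After 'lt': [15, 0]
After 'over': [15, 0, 15]
After 'add': [15, 15]
After 'dup': [15, 15, 15]
After 'eq': [15, 1]
After 'push 16': [15, 1, 16]
After 'gt': [15, 0]
After 'neg': [15, 0]
After 'gt': [1]
After 'dup': [1, 1]
After 'dup': [1, 1, 1]
After 'push -9': [1, 1, 1, -9]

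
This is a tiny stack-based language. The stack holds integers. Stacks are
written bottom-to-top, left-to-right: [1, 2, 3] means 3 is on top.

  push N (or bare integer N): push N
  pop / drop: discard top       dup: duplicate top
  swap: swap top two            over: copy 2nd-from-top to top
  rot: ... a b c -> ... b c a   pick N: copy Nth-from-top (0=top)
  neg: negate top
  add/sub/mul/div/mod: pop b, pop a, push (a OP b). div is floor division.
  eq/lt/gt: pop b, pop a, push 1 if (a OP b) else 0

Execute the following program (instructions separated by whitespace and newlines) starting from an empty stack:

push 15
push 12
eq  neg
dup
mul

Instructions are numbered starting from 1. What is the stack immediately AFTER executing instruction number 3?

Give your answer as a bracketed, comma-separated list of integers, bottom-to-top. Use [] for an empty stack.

Step 1 ('push 15'): [15]
Step 2 ('push 12'): [15, 12]
Step 3 ('eq'): [0]

Answer: [0]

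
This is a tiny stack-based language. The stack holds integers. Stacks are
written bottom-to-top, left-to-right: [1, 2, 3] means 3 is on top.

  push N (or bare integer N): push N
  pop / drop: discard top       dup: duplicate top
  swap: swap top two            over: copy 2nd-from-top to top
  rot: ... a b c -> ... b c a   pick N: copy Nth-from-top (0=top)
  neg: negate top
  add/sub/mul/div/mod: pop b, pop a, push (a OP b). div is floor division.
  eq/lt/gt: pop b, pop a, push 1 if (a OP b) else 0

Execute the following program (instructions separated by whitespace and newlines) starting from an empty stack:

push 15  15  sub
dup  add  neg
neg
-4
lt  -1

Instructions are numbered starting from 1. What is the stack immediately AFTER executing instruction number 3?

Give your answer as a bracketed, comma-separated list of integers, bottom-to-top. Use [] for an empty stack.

Step 1 ('push 15'): [15]
Step 2 ('15'): [15, 15]
Step 3 ('sub'): [0]

Answer: [0]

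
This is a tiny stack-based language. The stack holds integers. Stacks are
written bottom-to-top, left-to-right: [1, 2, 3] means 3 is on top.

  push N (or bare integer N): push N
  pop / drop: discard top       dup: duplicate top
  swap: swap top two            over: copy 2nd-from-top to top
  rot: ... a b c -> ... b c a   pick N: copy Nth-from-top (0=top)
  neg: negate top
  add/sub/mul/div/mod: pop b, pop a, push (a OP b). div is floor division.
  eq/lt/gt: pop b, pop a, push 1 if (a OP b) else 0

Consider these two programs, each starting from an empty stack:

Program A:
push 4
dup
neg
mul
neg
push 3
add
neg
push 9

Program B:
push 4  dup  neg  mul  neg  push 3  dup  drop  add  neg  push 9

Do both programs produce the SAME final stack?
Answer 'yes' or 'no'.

Program A trace:
  After 'push 4': [4]
  After 'dup': [4, 4]
  After 'neg': [4, -4]
  After 'mul': [-16]
  After 'neg': [16]
  After 'push 3': [16, 3]
  After 'add': [19]
  After 'neg': [-19]
  After 'push 9': [-19, 9]
Program A final stack: [-19, 9]

Program B trace:
  After 'push 4': [4]
  After 'dup': [4, 4]
  After 'neg': [4, -4]
  After 'mul': [-16]
  After 'neg': [16]
  After 'push 3': [16, 3]
  After 'dup': [16, 3, 3]
  After 'drop': [16, 3]
  After 'add': [19]
  After 'neg': [-19]
  After 'push 9': [-19, 9]
Program B final stack: [-19, 9]
Same: yes

Answer: yes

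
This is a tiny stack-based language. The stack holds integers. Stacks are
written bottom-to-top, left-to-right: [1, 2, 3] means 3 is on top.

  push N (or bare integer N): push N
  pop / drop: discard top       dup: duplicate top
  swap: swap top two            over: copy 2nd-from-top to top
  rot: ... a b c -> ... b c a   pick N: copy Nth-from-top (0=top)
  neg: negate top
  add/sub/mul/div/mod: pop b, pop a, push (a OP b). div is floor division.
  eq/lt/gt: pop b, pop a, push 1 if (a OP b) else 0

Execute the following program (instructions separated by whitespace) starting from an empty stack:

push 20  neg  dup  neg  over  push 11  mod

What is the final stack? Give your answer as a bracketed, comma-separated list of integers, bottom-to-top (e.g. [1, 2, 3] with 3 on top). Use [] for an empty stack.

After 'push 20': [20]
After 'neg': [-20]
After 'dup': [-20, -20]
After 'neg': [-20, 20]
After 'over': [-20, 20, -20]
After 'push 11': [-20, 20, -20, 11]
After 'mod': [-20, 20, 2]

Answer: [-20, 20, 2]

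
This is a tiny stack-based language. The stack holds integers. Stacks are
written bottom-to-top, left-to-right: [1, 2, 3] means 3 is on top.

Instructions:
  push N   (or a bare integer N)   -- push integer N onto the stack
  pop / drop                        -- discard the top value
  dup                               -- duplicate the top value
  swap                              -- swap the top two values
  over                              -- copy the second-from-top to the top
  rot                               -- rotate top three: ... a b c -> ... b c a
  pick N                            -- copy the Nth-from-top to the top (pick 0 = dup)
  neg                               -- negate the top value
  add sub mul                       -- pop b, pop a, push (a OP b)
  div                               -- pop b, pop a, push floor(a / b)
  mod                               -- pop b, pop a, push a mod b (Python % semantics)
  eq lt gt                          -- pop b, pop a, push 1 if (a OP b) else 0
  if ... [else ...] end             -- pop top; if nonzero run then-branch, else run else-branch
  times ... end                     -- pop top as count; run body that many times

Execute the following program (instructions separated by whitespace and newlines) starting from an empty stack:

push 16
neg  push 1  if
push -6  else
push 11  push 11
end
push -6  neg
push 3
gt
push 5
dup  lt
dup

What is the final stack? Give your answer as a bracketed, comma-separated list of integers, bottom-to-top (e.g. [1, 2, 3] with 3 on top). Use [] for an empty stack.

Answer: [-16, -6, 1, 0, 0]

Derivation:
After 'push 16': [16]
After 'neg': [-16]
After 'push 1': [-16, 1]
After 'if': [-16]
After 'push -6': [-16, -6]
After 'push -6': [-16, -6, -6]
After 'neg': [-16, -6, 6]
After 'push 3': [-16, -6, 6, 3]
After 'gt': [-16, -6, 1]
After 'push 5': [-16, -6, 1, 5]
After 'dup': [-16, -6, 1, 5, 5]
After 'lt': [-16, -6, 1, 0]
After 'dup': [-16, -6, 1, 0, 0]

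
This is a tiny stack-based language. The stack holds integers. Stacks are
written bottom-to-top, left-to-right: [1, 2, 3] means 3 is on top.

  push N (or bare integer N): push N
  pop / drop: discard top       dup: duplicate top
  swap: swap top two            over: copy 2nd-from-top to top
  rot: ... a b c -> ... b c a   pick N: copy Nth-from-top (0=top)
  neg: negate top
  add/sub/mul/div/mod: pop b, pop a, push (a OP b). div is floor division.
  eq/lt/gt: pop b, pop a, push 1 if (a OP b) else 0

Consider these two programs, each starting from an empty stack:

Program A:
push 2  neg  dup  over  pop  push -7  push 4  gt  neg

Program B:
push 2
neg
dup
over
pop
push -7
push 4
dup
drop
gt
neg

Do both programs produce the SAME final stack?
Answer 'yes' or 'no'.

Answer: yes

Derivation:
Program A trace:
  After 'push 2': [2]
  After 'neg': [-2]
  After 'dup': [-2, -2]
  After 'over': [-2, -2, -2]
  After 'pop': [-2, -2]
  After 'push -7': [-2, -2, -7]
  After 'push 4': [-2, -2, -7, 4]
  After 'gt': [-2, -2, 0]
  After 'neg': [-2, -2, 0]
Program A final stack: [-2, -2, 0]

Program B trace:
  After 'push 2': [2]
  After 'neg': [-2]
  After 'dup': [-2, -2]
  After 'over': [-2, -2, -2]
  After 'pop': [-2, -2]
  After 'push -7': [-2, -2, -7]
  After 'push 4': [-2, -2, -7, 4]
  After 'dup': [-2, -2, -7, 4, 4]
  After 'drop': [-2, -2, -7, 4]
  After 'gt': [-2, -2, 0]
  After 'neg': [-2, -2, 0]
Program B final stack: [-2, -2, 0]
Same: yes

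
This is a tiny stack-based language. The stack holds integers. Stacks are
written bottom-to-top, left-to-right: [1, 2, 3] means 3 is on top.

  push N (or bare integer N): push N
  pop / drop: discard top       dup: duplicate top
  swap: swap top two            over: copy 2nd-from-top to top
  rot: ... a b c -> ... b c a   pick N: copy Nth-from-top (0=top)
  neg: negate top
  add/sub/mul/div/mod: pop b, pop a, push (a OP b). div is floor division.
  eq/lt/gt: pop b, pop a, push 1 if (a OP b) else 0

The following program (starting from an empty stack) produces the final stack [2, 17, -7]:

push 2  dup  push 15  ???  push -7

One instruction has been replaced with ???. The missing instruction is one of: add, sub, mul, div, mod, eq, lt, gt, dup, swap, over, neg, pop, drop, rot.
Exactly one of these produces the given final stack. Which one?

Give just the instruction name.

Answer: add

Derivation:
Stack before ???: [2, 2, 15]
Stack after ???:  [2, 17]
The instruction that transforms [2, 2, 15] -> [2, 17] is: add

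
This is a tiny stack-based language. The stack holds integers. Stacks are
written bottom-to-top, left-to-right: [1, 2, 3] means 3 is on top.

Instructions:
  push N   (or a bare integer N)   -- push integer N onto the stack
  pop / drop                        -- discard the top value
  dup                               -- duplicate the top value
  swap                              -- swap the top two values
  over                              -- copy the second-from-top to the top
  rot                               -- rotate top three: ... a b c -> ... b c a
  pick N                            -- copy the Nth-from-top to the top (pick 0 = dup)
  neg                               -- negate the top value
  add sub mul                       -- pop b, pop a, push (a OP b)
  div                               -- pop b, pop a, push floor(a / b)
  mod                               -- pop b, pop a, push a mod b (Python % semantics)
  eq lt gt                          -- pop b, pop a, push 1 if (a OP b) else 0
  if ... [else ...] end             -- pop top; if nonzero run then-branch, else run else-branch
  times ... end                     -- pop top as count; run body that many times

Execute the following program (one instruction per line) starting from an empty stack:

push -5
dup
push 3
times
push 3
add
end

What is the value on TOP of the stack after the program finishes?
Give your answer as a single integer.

Answer: 4

Derivation:
After 'push -5': [-5]
After 'dup': [-5, -5]
After 'push 3': [-5, -5, 3]
After 'times': [-5, -5]
After 'push 3': [-5, -5, 3]
After 'add': [-5, -2]
After 'push 3': [-5, -2, 3]
After 'add': [-5, 1]
After 'push 3': [-5, 1, 3]
After 'add': [-5, 4]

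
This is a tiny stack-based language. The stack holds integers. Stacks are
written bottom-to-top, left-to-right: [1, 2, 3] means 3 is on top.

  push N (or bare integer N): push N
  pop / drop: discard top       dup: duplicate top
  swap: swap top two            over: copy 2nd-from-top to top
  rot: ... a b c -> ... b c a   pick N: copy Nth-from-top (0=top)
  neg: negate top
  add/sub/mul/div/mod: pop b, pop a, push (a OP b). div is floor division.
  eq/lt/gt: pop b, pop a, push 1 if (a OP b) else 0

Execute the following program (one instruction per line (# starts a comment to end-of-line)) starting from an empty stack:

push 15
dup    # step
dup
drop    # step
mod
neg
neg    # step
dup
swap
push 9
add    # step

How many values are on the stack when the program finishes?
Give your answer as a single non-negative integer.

After 'push 15': stack = [15] (depth 1)
After 'dup': stack = [15, 15] (depth 2)
After 'dup': stack = [15, 15, 15] (depth 3)
After 'drop': stack = [15, 15] (depth 2)
After 'mod': stack = [0] (depth 1)
After 'neg': stack = [0] (depth 1)
After 'neg': stack = [0] (depth 1)
After 'dup': stack = [0, 0] (depth 2)
After 'swap': stack = [0, 0] (depth 2)
After 'push 9': stack = [0, 0, 9] (depth 3)
After 'add': stack = [0, 9] (depth 2)

Answer: 2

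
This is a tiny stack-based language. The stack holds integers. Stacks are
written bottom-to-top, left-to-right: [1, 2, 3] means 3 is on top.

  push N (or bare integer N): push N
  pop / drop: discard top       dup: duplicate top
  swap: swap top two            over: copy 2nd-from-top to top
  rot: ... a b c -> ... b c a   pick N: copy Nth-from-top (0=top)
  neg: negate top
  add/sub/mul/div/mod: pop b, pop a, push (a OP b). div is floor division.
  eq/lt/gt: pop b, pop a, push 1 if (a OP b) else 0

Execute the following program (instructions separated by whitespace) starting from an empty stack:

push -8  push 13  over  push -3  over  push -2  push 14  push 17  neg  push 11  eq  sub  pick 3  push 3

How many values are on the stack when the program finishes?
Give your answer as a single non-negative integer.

After 'push -8': stack = [-8] (depth 1)
After 'push 13': stack = [-8, 13] (depth 2)
After 'over': stack = [-8, 13, -8] (depth 3)
After 'push -3': stack = [-8, 13, -8, -3] (depth 4)
After 'over': stack = [-8, 13, -8, -3, -8] (depth 5)
After 'push -2': stack = [-8, 13, -8, -3, -8, -2] (depth 6)
After 'push 14': stack = [-8, 13, -8, -3, -8, -2, 14] (depth 7)
After 'push 17': stack = [-8, 13, -8, -3, -8, -2, 14, 17] (depth 8)
After 'neg': stack = [-8, 13, -8, -3, -8, -2, 14, -17] (depth 8)
After 'push 11': stack = [-8, 13, -8, -3, -8, -2, 14, -17, 11] (depth 9)
After 'eq': stack = [-8, 13, -8, -3, -8, -2, 14, 0] (depth 8)
After 'sub': stack = [-8, 13, -8, -3, -8, -2, 14] (depth 7)
After 'pick 3': stack = [-8, 13, -8, -3, -8, -2, 14, -3] (depth 8)
After 'push 3': stack = [-8, 13, -8, -3, -8, -2, 14, -3, 3] (depth 9)

Answer: 9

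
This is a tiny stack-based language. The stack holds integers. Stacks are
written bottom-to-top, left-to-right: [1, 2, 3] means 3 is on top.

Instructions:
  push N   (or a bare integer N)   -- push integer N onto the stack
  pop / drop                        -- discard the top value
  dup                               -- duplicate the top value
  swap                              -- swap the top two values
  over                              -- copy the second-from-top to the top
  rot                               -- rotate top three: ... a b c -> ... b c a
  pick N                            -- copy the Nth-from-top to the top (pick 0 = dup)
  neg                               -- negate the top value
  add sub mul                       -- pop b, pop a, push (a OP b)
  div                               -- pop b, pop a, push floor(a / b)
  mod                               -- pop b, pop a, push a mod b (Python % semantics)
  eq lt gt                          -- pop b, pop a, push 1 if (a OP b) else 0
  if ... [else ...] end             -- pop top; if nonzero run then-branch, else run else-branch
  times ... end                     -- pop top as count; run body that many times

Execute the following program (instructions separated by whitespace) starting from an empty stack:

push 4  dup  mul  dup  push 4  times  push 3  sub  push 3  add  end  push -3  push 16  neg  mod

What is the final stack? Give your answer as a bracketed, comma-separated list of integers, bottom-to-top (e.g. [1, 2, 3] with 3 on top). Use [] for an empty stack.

After 'push 4': [4]
After 'dup': [4, 4]
After 'mul': [16]
After 'dup': [16, 16]
After 'push 4': [16, 16, 4]
After 'times': [16, 16]
After 'push 3': [16, 16, 3]
After 'sub': [16, 13]
After 'push 3': [16, 13, 3]
After 'add': [16, 16]
After 'push 3': [16, 16, 3]
After 'sub': [16, 13]
  ...
After 'push 3': [16, 16, 3]
After 'sub': [16, 13]
After 'push 3': [16, 13, 3]
After 'add': [16, 16]
After 'push 3': [16, 16, 3]
After 'sub': [16, 13]
After 'push 3': [16, 13, 3]
After 'add': [16, 16]
After 'push -3': [16, 16, -3]
After 'push 16': [16, 16, -3, 16]
After 'neg': [16, 16, -3, -16]
After 'mod': [16, 16, -3]

Answer: [16, 16, -3]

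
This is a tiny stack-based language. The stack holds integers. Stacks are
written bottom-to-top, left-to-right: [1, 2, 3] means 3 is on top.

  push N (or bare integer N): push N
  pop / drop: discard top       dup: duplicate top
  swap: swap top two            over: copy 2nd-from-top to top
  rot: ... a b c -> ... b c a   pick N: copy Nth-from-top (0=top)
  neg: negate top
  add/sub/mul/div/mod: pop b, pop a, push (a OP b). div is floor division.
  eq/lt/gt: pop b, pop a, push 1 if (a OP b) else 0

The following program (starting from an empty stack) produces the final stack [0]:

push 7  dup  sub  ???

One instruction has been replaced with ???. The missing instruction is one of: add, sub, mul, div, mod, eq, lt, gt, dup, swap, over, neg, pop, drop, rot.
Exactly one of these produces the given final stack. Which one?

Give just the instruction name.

Answer: neg

Derivation:
Stack before ???: [0]
Stack after ???:  [0]
The instruction that transforms [0] -> [0] is: neg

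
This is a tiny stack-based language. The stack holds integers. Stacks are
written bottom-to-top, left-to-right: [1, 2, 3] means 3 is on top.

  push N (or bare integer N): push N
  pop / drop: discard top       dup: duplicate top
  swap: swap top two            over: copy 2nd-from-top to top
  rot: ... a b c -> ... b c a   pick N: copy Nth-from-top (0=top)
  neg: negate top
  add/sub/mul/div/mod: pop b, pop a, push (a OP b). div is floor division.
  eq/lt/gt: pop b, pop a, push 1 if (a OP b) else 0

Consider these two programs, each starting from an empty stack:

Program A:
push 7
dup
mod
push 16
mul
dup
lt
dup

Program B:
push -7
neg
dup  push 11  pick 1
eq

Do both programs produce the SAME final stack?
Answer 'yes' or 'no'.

Answer: no

Derivation:
Program A trace:
  After 'push 7': [7]
  After 'dup': [7, 7]
  After 'mod': [0]
  After 'push 16': [0, 16]
  After 'mul': [0]
  After 'dup': [0, 0]
  After 'lt': [0]
  After 'dup': [0, 0]
Program A final stack: [0, 0]

Program B trace:
  After 'push -7': [-7]
  After 'neg': [7]
  After 'dup': [7, 7]
  After 'push 11': [7, 7, 11]
  After 'pick 1': [7, 7, 11, 7]
  After 'eq': [7, 7, 0]
Program B final stack: [7, 7, 0]
Same: no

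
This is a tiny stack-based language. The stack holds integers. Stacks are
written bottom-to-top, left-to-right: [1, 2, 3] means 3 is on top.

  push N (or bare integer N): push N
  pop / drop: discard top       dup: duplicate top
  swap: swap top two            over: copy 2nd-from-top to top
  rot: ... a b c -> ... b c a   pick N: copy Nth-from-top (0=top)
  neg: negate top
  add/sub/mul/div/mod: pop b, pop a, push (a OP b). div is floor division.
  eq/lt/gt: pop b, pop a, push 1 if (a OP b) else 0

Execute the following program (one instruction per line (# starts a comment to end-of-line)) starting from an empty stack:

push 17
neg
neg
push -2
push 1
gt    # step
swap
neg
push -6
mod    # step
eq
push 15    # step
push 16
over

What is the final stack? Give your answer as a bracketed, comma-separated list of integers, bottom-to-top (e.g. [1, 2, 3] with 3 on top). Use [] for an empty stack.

After 'push 17': [17]
After 'neg': [-17]
After 'neg': [17]
After 'push -2': [17, -2]
After 'push 1': [17, -2, 1]
After 'gt': [17, 0]
After 'swap': [0, 17]
After 'neg': [0, -17]
After 'push -6': [0, -17, -6]
After 'mod': [0, -5]
After 'eq': [0]
After 'push 15': [0, 15]
After 'push 16': [0, 15, 16]
After 'over': [0, 15, 16, 15]

Answer: [0, 15, 16, 15]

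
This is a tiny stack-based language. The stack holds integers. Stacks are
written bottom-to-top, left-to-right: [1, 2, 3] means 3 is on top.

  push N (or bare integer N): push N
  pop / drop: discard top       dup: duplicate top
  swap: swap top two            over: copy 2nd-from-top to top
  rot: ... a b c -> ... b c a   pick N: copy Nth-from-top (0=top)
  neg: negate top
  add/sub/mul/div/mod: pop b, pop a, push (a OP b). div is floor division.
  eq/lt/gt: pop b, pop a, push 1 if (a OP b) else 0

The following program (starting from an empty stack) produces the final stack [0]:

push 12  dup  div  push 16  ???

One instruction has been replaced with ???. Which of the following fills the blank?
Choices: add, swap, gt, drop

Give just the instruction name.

Answer: gt

Derivation:
Stack before ???: [1, 16]
Stack after ???:  [0]
Checking each choice:
  add: produces [17]
  swap: produces [16, 1]
  gt: MATCH
  drop: produces [1]


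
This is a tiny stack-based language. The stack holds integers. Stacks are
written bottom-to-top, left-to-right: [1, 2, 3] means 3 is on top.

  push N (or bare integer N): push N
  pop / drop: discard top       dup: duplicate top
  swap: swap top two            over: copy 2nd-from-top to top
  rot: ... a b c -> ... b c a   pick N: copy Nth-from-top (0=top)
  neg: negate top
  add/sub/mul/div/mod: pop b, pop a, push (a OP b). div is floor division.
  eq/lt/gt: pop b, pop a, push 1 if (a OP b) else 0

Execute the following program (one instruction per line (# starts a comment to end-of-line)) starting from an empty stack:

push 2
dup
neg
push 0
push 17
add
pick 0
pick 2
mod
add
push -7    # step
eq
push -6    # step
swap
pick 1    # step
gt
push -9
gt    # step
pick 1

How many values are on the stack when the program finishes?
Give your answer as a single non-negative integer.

After 'push 2': stack = [2] (depth 1)
After 'dup': stack = [2, 2] (depth 2)
After 'neg': stack = [2, -2] (depth 2)
After 'push 0': stack = [2, -2, 0] (depth 3)
After 'push 17': stack = [2, -2, 0, 17] (depth 4)
After 'add': stack = [2, -2, 17] (depth 3)
After 'pick 0': stack = [2, -2, 17, 17] (depth 4)
After 'pick 2': stack = [2, -2, 17, 17, -2] (depth 5)
After 'mod': stack = [2, -2, 17, -1] (depth 4)
After 'add': stack = [2, -2, 16] (depth 3)
After 'push -7': stack = [2, -2, 16, -7] (depth 4)
After 'eq': stack = [2, -2, 0] (depth 3)
After 'push -6': stack = [2, -2, 0, -6] (depth 4)
After 'swap': stack = [2, -2, -6, 0] (depth 4)
After 'pick 1': stack = [2, -2, -6, 0, -6] (depth 5)
After 'gt': stack = [2, -2, -6, 1] (depth 4)
After 'push -9': stack = [2, -2, -6, 1, -9] (depth 5)
After 'gt': stack = [2, -2, -6, 1] (depth 4)
After 'pick 1': stack = [2, -2, -6, 1, -6] (depth 5)

Answer: 5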